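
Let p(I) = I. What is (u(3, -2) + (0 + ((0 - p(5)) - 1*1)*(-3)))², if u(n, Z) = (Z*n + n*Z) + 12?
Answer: 324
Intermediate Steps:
u(n, Z) = 12 + 2*Z*n (u(n, Z) = (Z*n + Z*n) + 12 = 2*Z*n + 12 = 12 + 2*Z*n)
(u(3, -2) + (0 + ((0 - p(5)) - 1*1)*(-3)))² = ((12 + 2*(-2)*3) + (0 + ((0 - 1*5) - 1*1)*(-3)))² = ((12 - 12) + (0 + ((0 - 5) - 1)*(-3)))² = (0 + (0 + (-5 - 1)*(-3)))² = (0 + (0 - 6*(-3)))² = (0 + (0 + 18))² = (0 + 18)² = 18² = 324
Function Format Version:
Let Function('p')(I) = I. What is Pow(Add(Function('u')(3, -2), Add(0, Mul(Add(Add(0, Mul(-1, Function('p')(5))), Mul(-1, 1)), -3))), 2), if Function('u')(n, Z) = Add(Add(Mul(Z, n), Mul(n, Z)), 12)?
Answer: 324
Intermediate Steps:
Function('u')(n, Z) = Add(12, Mul(2, Z, n)) (Function('u')(n, Z) = Add(Add(Mul(Z, n), Mul(Z, n)), 12) = Add(Mul(2, Z, n), 12) = Add(12, Mul(2, Z, n)))
Pow(Add(Function('u')(3, -2), Add(0, Mul(Add(Add(0, Mul(-1, Function('p')(5))), Mul(-1, 1)), -3))), 2) = Pow(Add(Add(12, Mul(2, -2, 3)), Add(0, Mul(Add(Add(0, Mul(-1, 5)), Mul(-1, 1)), -3))), 2) = Pow(Add(Add(12, -12), Add(0, Mul(Add(Add(0, -5), -1), -3))), 2) = Pow(Add(0, Add(0, Mul(Add(-5, -1), -3))), 2) = Pow(Add(0, Add(0, Mul(-6, -3))), 2) = Pow(Add(0, Add(0, 18)), 2) = Pow(Add(0, 18), 2) = Pow(18, 2) = 324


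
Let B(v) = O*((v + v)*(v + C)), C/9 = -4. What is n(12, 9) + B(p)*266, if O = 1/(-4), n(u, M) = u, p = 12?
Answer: 38316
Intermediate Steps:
C = -36 (C = 9*(-4) = -36)
O = -1/4 ≈ -0.25000
B(v) = -v*(-36 + v)/2 (B(v) = -(v + v)*(v - 36)/4 = -2*v*(-36 + v)/4 = -v*(-36 + v)/2)
n(12, 9) + B(p)*266 = 12 + ((1/2)*12*(36 - 1*12))*266 = 12 + ((1/2)*12*(36 - 12))*266 = 12 + ((1/2)*12*24)*266 = 12 + 144*266 = 12 + 38304 = 38316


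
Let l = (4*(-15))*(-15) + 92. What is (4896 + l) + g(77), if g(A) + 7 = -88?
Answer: 5793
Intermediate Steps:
g(A) = -95 (g(A) = -7 - 88 = -95)
l = 992 (l = -60*(-15) + 92 = 900 + 92 = 992)
(4896 + l) + g(77) = (4896 + 992) - 95 = 5888 - 95 = 5793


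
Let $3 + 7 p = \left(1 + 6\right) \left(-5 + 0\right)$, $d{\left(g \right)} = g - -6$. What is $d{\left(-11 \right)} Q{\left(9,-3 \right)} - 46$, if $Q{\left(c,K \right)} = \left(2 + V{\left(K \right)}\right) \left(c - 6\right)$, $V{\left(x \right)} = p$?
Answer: $\frac{38}{7} \approx 5.4286$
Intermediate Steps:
$d{\left(g \right)} = 6 + g$ ($d{\left(g \right)} = g + 6 = 6 + g$)
$p = - \frac{38}{7}$ ($p = - \frac{3}{7} + \frac{\left(1 + 6\right) \left(-5 + 0\right)}{7} = - \frac{3}{7} + \frac{7 \left(-5\right)}{7} = - \frac{3}{7} + \frac{1}{7} \left(-35\right) = - \frac{3}{7} - 5 = - \frac{38}{7} \approx -5.4286$)
$V{\left(x \right)} = - \frac{38}{7}$
$Q{\left(c,K \right)} = \frac{144}{7} - \frac{24 c}{7}$ ($Q{\left(c,K \right)} = \left(2 - \frac{38}{7}\right) \left(c - 6\right) = - \frac{24 \left(c - 6\right)}{7} = - \frac{24 \left(-6 + c\right)}{7} = \frac{144}{7} - \frac{24 c}{7}$)
$d{\left(-11 \right)} Q{\left(9,-3 \right)} - 46 = \left(6 - 11\right) \left(\frac{144}{7} - \frac{216}{7}\right) - 46 = - 5 \left(\frac{144}{7} - \frac{216}{7}\right) - 46 = \left(-5\right) \left(- \frac{72}{7}\right) - 46 = \frac{360}{7} - 46 = \frac{38}{7}$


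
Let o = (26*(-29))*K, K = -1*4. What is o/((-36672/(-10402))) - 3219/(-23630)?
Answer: 23170269229/27079980 ≈ 855.62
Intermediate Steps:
K = -4
o = 3016 (o = (26*(-29))*(-4) = -754*(-4) = 3016)
o/((-36672/(-10402))) - 3219/(-23630) = 3016/((-36672/(-10402))) - 3219/(-23630) = 3016/((-36672*(-1/10402))) - 3219*(-1/23630) = 3016/(18336/5201) + 3219/23630 = 3016*(5201/18336) + 3219/23630 = 1960777/2292 + 3219/23630 = 23170269229/27079980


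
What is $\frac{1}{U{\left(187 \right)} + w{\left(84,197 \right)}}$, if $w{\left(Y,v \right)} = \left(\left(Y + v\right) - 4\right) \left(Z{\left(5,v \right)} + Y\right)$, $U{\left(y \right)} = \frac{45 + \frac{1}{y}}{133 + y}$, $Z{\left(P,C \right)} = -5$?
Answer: $\frac{1870}{40921473} \approx 4.5697 \cdot 10^{-5}$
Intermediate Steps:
$U{\left(y \right)} = \frac{45 + \frac{1}{y}}{133 + y}$
$w{\left(Y,v \right)} = \left(-5 + Y\right) \left(-4 + Y + v\right)$ ($w{\left(Y,v \right)} = \left(\left(Y + v\right) - 4\right) \left(-5 + Y\right) = \left(-4 + Y + v\right) \left(-5 + Y\right) = \left(-5 + Y\right) \left(-4 + Y + v\right)$)
$\frac{1}{U{\left(187 \right)} + w{\left(84,197 \right)}} = \frac{1}{\frac{1 + 45 \cdot 187}{187 \left(133 + 187\right)} + \left(20 + 84^{2} - 756 - 985 + 84 \cdot 197\right)} = \frac{1}{\frac{1 + 8415}{187 \cdot 320} + \left(20 + 7056 - 756 - 985 + 16548\right)} = \frac{1}{\frac{1}{187} \cdot \frac{1}{320} \cdot 8416 + 21883} = \frac{1}{\frac{263}{1870} + 21883} = \frac{1}{\frac{40921473}{1870}} = \frac{1870}{40921473}$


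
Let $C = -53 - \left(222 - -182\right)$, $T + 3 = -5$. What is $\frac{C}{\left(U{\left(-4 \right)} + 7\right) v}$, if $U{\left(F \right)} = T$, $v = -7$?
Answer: $- \frac{457}{7} \approx -65.286$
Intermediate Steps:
$T = -8$ ($T = -3 - 5 = -8$)
$U{\left(F \right)} = -8$
$C = -457$ ($C = -53 - \left(222 + 182\right) = -53 - 404 = -457$)
$\frac{C}{\left(U{\left(-4 \right)} + 7\right) v} = - \frac{457}{\left(-8 + 7\right) \left(-7\right)} = - \frac{457}{\left(-1\right) \left(-7\right)} = - \frac{457}{7}$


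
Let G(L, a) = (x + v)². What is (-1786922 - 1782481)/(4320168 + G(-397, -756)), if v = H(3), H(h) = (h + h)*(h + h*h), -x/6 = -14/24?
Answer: -14277612/17303473 ≈ -0.82513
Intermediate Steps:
x = 7/2 (x = -(-84)/24 = -6*(-7/12) = 7/2 ≈ 3.5000)
H(h) = 2*h*(h + h²) (H(h) = (2*h)*(h + h²) = 2*h*(h + h²))
v = 72 (v = 2*3²*(1 + 3) = 2*9*4 = 72)
G(L, a) = 22801/4 (G(L, a) = (7/2 + 72)² = (151/2)² = 22801/4)
(-1786922 - 1782481)/(4320168 + G(-397, -756)) = (-1786922 - 1782481)/(4320168 + 22801/4) = -3569403/17303473/4 = -3569403*4/17303473 = -14277612/17303473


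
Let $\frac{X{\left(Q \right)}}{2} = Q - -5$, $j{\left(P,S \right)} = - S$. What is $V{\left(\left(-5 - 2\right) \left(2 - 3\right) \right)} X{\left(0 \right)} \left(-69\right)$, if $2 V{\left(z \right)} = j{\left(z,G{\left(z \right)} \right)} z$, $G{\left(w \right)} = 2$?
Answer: $4830$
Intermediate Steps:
$V{\left(z \right)} = - z$ ($V{\left(z \right)} = \frac{\left(-1\right) 2 z}{2} = \frac{\left(-2\right) z}{2} = - z$)
$X{\left(Q \right)} = 10 + 2 Q$ ($X{\left(Q \right)} = 2 \left(Q - -5\right) = 2 \left(Q + 5\right) = 2 \left(5 + Q\right) = 10 + 2 Q$)
$V{\left(\left(-5 - 2\right) \left(2 - 3\right) \right)} X{\left(0 \right)} \left(-69\right) = - \left(-5 - 2\right) \left(2 - 3\right) \left(10 + 2 \cdot 0\right) \left(-69\right) = - \left(-7\right) \left(-1\right) \left(10 + 0\right) \left(-69\right) = \left(-1\right) 7 \cdot 10 \left(-69\right) = \left(-7\right) 10 \left(-69\right) = \left(-70\right) \left(-69\right) = 4830$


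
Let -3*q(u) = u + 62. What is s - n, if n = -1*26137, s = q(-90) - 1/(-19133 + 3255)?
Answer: 1245454445/47634 ≈ 26146.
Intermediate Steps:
q(u) = -62/3 - u/3 (q(u) = -(u + 62)/3 = -(62 + u)/3 = -62/3 - u/3)
s = 444587/47634 (s = (-62/3 - ⅓*(-90)) - 1/(-19133 + 3255) = (-62/3 + 30) - 1/(-15878) = 28/3 - 1*(-1/15878) = 28/3 + 1/15878 = 444587/47634 ≈ 9.3334)
n = -26137
s - n = 444587/47634 - 1*(-26137) = 444587/47634 + 26137 = 1245454445/47634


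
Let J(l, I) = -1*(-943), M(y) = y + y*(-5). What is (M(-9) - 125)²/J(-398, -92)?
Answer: 7921/943 ≈ 8.3998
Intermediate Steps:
M(y) = -4*y (M(y) = y - 5*y = -4*y)
J(l, I) = 943
(M(-9) - 125)²/J(-398, -92) = (-4*(-9) - 125)²/943 = (36 - 125)²*(1/943) = (-89)²*(1/943) = 7921*(1/943) = 7921/943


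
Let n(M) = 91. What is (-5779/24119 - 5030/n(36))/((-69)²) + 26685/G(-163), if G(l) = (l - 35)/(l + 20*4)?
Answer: 2571586923378457/229890779118 ≈ 11186.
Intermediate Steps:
G(l) = (-35 + l)/(80 + l) (G(l) = (-35 + l)/(l + 80) = (-35 + l)/(80 + l))
(-5779/24119 - 5030/n(36))/((-69)²) + 26685/G(-163) = (-5779/24119 - 5030/91)/((-69)²) + 26685/(((-35 - 163)/(80 - 163))) = (-5779*1/24119 - 5030*1/91)/4761 + 26685/((-198/(-83))) = (-5779/24119 - 5030/91)*(1/4761) + 26685/((-1/83*(-198))) = -121844459/2194829*1/4761 + 26685/(198/83) = -121844459/10449580869 + 26685*(83/198) = -121844459/10449580869 + 246095/22 = 2571586923378457/229890779118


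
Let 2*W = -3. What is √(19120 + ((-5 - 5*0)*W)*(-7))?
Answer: √76270/2 ≈ 138.09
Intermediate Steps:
W = -3/2 (W = (½)*(-3) = -3/2 ≈ -1.5000)
√(19120 + ((-5 - 5*0)*W)*(-7)) = √(19120 + ((-5 - 5*0)*(-3/2))*(-7)) = √(19120 + ((-5 + 0)*(-3/2))*(-7)) = √(19120 - 5*(-3/2)*(-7)) = √(19120 + (15/2)*(-7)) = √(19120 - 105/2) = √(38135/2) = √76270/2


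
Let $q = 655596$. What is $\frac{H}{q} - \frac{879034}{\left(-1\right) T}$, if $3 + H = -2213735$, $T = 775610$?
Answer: $- \frac{285176538979}{127121703390} \approx -2.2433$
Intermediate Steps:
$H = -2213738$ ($H = -3 - 2213735 = -2213738$)
$\frac{H}{q} - \frac{879034}{\left(-1\right) T} = - \frac{2213738}{655596} - \frac{879034}{\left(-1\right) 775610} = \left(-2213738\right) \frac{1}{655596} - \frac{879034}{-775610} = - \frac{1106869}{327798} - - \frac{439517}{387805} = - \frac{1106869}{327798} + \frac{439517}{387805} = - \frac{285176538979}{127121703390}$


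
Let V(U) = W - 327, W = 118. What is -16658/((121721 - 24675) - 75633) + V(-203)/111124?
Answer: -1855578909/2379498212 ≈ -0.77982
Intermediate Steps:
V(U) = -209 (V(U) = 118 - 327 = -209)
-16658/((121721 - 24675) - 75633) + V(-203)/111124 = -16658/((121721 - 24675) - 75633) - 209/111124 = -16658/(97046 - 75633) - 209*1/111124 = -16658/21413 - 209/111124 = -1855578909/2379498212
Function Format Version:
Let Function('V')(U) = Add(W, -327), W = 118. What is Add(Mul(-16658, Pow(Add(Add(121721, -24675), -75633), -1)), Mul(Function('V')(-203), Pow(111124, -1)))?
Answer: Rational(-1855578909, 2379498212) ≈ -0.77982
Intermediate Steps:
Function('V')(U) = -209 (Function('V')(U) = Add(118, -327) = -209)
Add(Mul(-16658, Pow(Add(Add(121721, -24675), -75633), -1)), Mul(Function('V')(-203), Pow(111124, -1))) = Add(Mul(-16658, Pow(Add(Add(121721, -24675), -75633), -1)), Mul(-209, Pow(111124, -1))) = Add(Mul(-16658, Pow(Add(97046, -75633), -1)), Mul(-209, Rational(1, 111124))) = Add(Mul(-16658, Pow(21413, -1)), Rational(-209, 111124)) = Add(Mul(-16658, Rational(1, 21413)), Rational(-209, 111124)) = Add(Rational(-16658, 21413), Rational(-209, 111124)) = Rational(-1855578909, 2379498212)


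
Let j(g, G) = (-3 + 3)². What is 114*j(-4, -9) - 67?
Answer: -67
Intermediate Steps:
j(g, G) = 0 (j(g, G) = 0² = 0)
114*j(-4, -9) - 67 = 114*0 - 67 = 0 - 67 = -67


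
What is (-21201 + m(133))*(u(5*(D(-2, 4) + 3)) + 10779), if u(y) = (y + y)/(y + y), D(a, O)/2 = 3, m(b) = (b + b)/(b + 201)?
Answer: -38165878520/167 ≈ -2.2854e+8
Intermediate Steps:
m(b) = 2*b/(201 + b) (m(b) = (2*b)/(201 + b) = 2*b/(201 + b))
D(a, O) = 6 (D(a, O) = 2*3 = 6)
u(y) = 1 (u(y) = (2*y)/((2*y)) = (2*y)*(1/(2*y)) = 1)
(-21201 + m(133))*(u(5*(D(-2, 4) + 3)) + 10779) = (-21201 + 2*133/(201 + 133))*(1 + 10779) = (-21201 + 2*133/334)*10780 = (-21201 + 2*133*(1/334))*10780 = (-21201 + 133/167)*10780 = -3540434/167*10780 = -38165878520/167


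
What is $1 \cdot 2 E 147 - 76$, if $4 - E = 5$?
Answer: $-370$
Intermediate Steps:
$E = -1$ ($E = 4 - 5 = -1$)
$1 \cdot 2 E 147 - 76 = 1 \cdot 2 \left(-1\right) 147 - 76 = 2 \left(-1\right) 147 - 76 = \left(-2\right) 147 - 76 = -294 - 76 = -370$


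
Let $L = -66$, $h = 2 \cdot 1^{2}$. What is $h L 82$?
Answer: $-10824$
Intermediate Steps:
$h = 2$ ($h = 2 \cdot 1 = 2$)
$h L 82 = 2 \left(-66\right) 82 = \left(-132\right) 82 = -10824$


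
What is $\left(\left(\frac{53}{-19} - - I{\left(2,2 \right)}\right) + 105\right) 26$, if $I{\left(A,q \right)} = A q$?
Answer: $\frac{52468}{19} \approx 2761.5$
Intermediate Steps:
$\left(\left(\frac{53}{-19} - - I{\left(2,2 \right)}\right) + 105\right) 26 = \left(\left(\frac{53}{-19} - - 2 \cdot 2\right) + 105\right) 26 = \left(\left(53 \left(- \frac{1}{19}\right) - \left(-1\right) 4\right) + 105\right) 26 = \left(\left(- \frac{53}{19} - -4\right) + 105\right) 26 = \left(\left(- \frac{53}{19} + 4\right) + 105\right) 26 = \left(\frac{23}{19} + 105\right) 26 = \frac{2018}{19} \cdot 26 = \frac{52468}{19}$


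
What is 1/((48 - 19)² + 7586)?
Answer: 1/8427 ≈ 0.00011867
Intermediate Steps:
1/((48 - 19)² + 7586) = 1/(29² + 7586) = 1/(841 + 7586) = 1/8427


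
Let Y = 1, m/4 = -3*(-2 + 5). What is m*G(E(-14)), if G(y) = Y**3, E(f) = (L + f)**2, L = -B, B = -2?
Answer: -36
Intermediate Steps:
m = -36 (m = 4*(-3*(-2 + 5)) = 4*(-3*3) = 4*(-9) = -36)
L = 2 (L = -1*(-2) = 2)
E(f) = (2 + f)**2
G(y) = 1 (G(y) = 1**3 = 1)
m*G(E(-14)) = -36*1 = -36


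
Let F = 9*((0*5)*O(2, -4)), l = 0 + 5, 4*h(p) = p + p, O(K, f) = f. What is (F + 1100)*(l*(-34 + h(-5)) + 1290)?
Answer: 1218250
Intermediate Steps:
h(p) = p/2 (h(p) = (p + p)/4 = (2*p)/4 = p/2)
l = 5
F = 0 (F = 9*((0*5)*(-4)) = 9*(0*(-4)) = 9*0 = 0)
(F + 1100)*(l*(-34 + h(-5)) + 1290) = (0 + 1100)*(5*(-34 + (½)*(-5)) + 1290) = 1100*(5*(-34 - 5/2) + 1290) = 1100*(5*(-73/2) + 1290) = 1100*(-365/2 + 1290) = 1100*(2215/2) = 1218250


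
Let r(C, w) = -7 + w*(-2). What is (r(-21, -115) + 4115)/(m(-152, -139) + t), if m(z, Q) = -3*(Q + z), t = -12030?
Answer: -1446/3719 ≈ -0.38881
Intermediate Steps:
m(z, Q) = -3*Q - 3*z
r(C, w) = -7 - 2*w
(r(-21, -115) + 4115)/(m(-152, -139) + t) = ((-7 - 2*(-115)) + 4115)/((-3*(-139) - 3*(-152)) - 12030) = ((-7 + 230) + 4115)/((417 + 456) - 12030) = (223 + 4115)/(873 - 12030) = 4338/(-11157) = 4338*(-1/11157) = -1446/3719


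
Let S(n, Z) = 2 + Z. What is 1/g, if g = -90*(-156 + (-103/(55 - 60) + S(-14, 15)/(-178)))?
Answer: 89/1085319 ≈ 8.2004e-5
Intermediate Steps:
g = 1085319/89 (g = -90*(-156 + (-103/(55 - 60) + (2 + 15)/(-178))) = -90*(-156 + (-103/(-5) + 17*(-1/178))) = -90*(-156 + (-103*(-1/5) - 17/178)) = -90*(-156 + (103/5 - 17/178)) = -90*(-156 + 18249/890) = -90*(-120591/890) = 1085319/89 ≈ 12195.)
1/g = 1/(1085319/89) = 89/1085319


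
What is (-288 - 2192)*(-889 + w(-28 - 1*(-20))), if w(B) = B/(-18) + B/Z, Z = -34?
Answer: 337064240/153 ≈ 2.2030e+6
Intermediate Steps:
w(B) = -13*B/153 (w(B) = B/(-18) + B/(-34) = B*(-1/18) + B*(-1/34) = -B/18 - B/34 = -13*B/153)
(-288 - 2192)*(-889 + w(-28 - 1*(-20))) = (-288 - 2192)*(-889 - 13*(-28 - 1*(-20))/153) = -2480*(-889 - 13*(-28 + 20)/153) = -2480*(-889 - 13/153*(-8)) = -2480*(-889 + 104/153) = -2480*(-135913/153) = 337064240/153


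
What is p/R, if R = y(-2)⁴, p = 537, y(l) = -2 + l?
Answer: 537/256 ≈ 2.0977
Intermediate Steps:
R = 256 (R = (-2 - 2)⁴ = (-4)⁴ = 256)
p/R = 537/256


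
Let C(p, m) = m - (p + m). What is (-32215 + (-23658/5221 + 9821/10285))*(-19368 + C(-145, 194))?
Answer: 33257186240767672/53697985 ≈ 6.1934e+8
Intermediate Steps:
C(p, m) = -p (C(p, m) = m - (m + p) = m + (-m - p) = -p)
(-32215 + (-23658/5221 + 9821/10285))*(-19368 + C(-145, 194)) = (-32215 + (-23658/5221 + 9821/10285))*(-19368 - 1*(-145)) = (-32215 + (-23658*1/5221 + 9821*(1/10285)))*(-19368 + 145) = (-32215 + (-23658/5221 + 9821/10285))*(-19223) = (-32215 - 192047089/53697985)*(-19223) = -1730072633864/53697985*(-19223) = 33257186240767672/53697985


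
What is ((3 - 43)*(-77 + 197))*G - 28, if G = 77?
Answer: -369628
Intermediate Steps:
((3 - 43)*(-77 + 197))*G - 28 = ((3 - 43)*(-77 + 197))*77 - 28 = -40*120*77 - 28 = -4800*77 - 28 = -369600 - 28 = -369628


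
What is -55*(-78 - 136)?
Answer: 11770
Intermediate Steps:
-55*(-78 - 136) = -55*(-214) = 11770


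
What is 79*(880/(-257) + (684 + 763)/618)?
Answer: -13584919/158826 ≈ -85.533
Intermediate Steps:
79*(880/(-257) + (684 + 763)/618) = 79*(880*(-1/257) + 1447*(1/618)) = 79*(-880/257 + 1447/618) = 79*(-171961/158826) = -13584919/158826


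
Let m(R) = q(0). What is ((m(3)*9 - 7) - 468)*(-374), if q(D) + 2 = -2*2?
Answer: 197846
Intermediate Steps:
q(D) = -6 (q(D) = -2 - 2*2 = -2 - 4 = -6)
m(R) = -6
((m(3)*9 - 7) - 468)*(-374) = ((-6*9 - 7) - 468)*(-374) = ((-54 - 7) - 468)*(-374) = (-61 - 468)*(-374) = -529*(-374) = 197846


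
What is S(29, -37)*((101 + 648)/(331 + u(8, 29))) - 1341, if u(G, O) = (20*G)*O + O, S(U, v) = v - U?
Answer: -3377217/2500 ≈ -1350.9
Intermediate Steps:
u(G, O) = O + 20*G*O (u(G, O) = 20*G*O + O = O + 20*G*O)
S(29, -37)*((101 + 648)/(331 + u(8, 29))) - 1341 = (-37 - 1*29)*((101 + 648)/(331 + 29*(1 + 20*8))) - 1341 = (-37 - 29)*(749/(331 + 29*(1 + 160))) - 1341 = -49434/(331 + 29*161) - 1341 = -49434/(331 + 4669) - 1341 = -49434/5000 - 1341 = -66*749/5000 - 1341 = -24717/2500 - 1341 = -3377217/2500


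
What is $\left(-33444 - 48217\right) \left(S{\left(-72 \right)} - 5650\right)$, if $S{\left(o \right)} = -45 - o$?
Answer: $459179803$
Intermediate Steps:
$\left(-33444 - 48217\right) \left(S{\left(-72 \right)} - 5650\right) = \left(-33444 - 48217\right) \left(\left(-45 - -72\right) - 5650\right) = - 81661 \left(\left(-45 + 72\right) - 5650\right) = - 81661 \left(27 - 5650\right) = \left(-81661\right) \left(-5623\right) = 459179803$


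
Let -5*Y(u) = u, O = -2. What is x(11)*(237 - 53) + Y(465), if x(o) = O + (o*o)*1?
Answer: 21803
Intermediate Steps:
x(o) = -2 + o**2 (x(o) = -2 + (o*o)*1 = -2 + o**2*1 = -2 + o**2)
Y(u) = -u/5
x(11)*(237 - 53) + Y(465) = (-2 + 11**2)*(237 - 53) - 1/5*465 = (-2 + 121)*184 - 93 = 119*184 - 93 = 21896 - 93 = 21803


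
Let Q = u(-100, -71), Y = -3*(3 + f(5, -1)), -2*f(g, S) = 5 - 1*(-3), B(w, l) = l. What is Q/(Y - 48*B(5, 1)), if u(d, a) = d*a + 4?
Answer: -2368/15 ≈ -157.87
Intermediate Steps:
f(g, S) = -4 (f(g, S) = -(5 - 1*(-3))/2 = -(5 + 3)/2 = -½*8 = -4)
Y = 3 (Y = -3*(3 - 4) = -3*(-1) = 3)
u(d, a) = 4 + a*d (u(d, a) = a*d + 4 = 4 + a*d)
Q = 7104 (Q = 4 - 71*(-100) = 4 + 7100 = 7104)
Q/(Y - 48*B(5, 1)) = 7104/(3 - 48*1) = 7104/(3 - 48) = 7104/(-45) = 7104*(-1/45) = -2368/15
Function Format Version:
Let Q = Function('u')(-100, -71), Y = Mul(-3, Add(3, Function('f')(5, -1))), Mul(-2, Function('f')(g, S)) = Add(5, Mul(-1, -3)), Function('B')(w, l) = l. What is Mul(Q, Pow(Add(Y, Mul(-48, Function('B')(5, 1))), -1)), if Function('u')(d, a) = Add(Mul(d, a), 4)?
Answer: Rational(-2368, 15) ≈ -157.87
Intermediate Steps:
Function('f')(g, S) = -4 (Function('f')(g, S) = Mul(Rational(-1, 2), Add(5, Mul(-1, -3))) = Mul(Rational(-1, 2), Add(5, 3)) = Mul(Rational(-1, 2), 8) = -4)
Y = 3 (Y = Mul(-3, Add(3, -4)) = Mul(-3, -1) = 3)
Function('u')(d, a) = Add(4, Mul(a, d)) (Function('u')(d, a) = Add(Mul(a, d), 4) = Add(4, Mul(a, d)))
Q = 7104 (Q = Add(4, Mul(-71, -100)) = Add(4, 7100) = 7104)
Mul(Q, Pow(Add(Y, Mul(-48, Function('B')(5, 1))), -1)) = Mul(7104, Pow(Add(3, Mul(-48, 1)), -1)) = Mul(7104, Pow(Add(3, -48), -1)) = Mul(7104, Pow(-45, -1)) = Mul(7104, Rational(-1, 45)) = Rational(-2368, 15)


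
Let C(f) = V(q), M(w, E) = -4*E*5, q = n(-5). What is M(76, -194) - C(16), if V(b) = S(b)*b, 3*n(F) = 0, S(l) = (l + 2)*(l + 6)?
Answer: 3880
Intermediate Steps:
S(l) = (2 + l)*(6 + l)
n(F) = 0 (n(F) = (⅓)*0 = 0)
q = 0
V(b) = b*(12 + b² + 8*b) (V(b) = (12 + b² + 8*b)*b = b*(12 + b² + 8*b))
M(w, E) = -20*E
C(f) = 0 (C(f) = 0*(12 + 0² + 8*0) = 0*(12 + 0 + 0) = 0*12 = 0)
M(76, -194) - C(16) = -20*(-194) - 1*0 = 3880 + 0 = 3880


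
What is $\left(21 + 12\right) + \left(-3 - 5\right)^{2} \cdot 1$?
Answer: $97$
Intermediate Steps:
$\left(21 + 12\right) + \left(-3 - 5\right)^{2} \cdot 1 = 33 + \left(-8\right)^{2} \cdot 1 = 33 + 64 \cdot 1 = 33 + 64 = 97$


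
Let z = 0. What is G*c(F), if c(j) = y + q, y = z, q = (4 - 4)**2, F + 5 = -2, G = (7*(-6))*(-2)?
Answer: 0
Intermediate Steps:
G = 84 (G = -42*(-2) = 84)
F = -7 (F = -5 - 2 = -7)
q = 0 (q = 0**2 = 0)
y = 0
c(j) = 0 (c(j) = 0 + 0 = 0)
G*c(F) = 84*0 = 0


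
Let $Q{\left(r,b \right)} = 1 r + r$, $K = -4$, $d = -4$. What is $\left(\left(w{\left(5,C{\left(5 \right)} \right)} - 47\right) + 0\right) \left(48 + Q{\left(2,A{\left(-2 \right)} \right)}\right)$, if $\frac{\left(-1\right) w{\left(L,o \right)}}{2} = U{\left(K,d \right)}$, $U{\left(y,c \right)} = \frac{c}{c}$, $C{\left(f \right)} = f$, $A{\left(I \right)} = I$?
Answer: $-2548$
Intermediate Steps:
$Q{\left(r,b \right)} = 2 r$ ($Q{\left(r,b \right)} = r + r = 2 r$)
$U{\left(y,c \right)} = 1$
$w{\left(L,o \right)} = -2$ ($w{\left(L,o \right)} = \left(-2\right) 1 = -2$)
$\left(\left(w{\left(5,C{\left(5 \right)} \right)} - 47\right) + 0\right) \left(48 + Q{\left(2,A{\left(-2 \right)} \right)}\right) = \left(\left(-2 - 47\right) + 0\right) \left(48 + 2 \cdot 2\right) = \left(-49 + 0\right) \left(48 + 4\right) = \left(-49\right) 52 = -2548$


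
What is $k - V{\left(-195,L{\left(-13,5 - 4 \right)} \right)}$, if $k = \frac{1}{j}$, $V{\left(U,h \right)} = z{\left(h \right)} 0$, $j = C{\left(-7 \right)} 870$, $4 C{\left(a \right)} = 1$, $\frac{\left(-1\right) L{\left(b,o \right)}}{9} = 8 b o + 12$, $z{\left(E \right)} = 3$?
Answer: $\frac{2}{435} \approx 0.0045977$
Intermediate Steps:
$L{\left(b,o \right)} = -108 - 72 b o$ ($L{\left(b,o \right)} = - 9 \left(8 b o + 12\right) = - 9 \left(12 + 8 b o\right) = -108 - 72 b o$)
$C{\left(a \right)} = \frac{1}{4}$ ($C{\left(a \right)} = \frac{1}{4} \cdot 1 = \frac{1}{4}$)
$j = \frac{435}{2}$ ($j = \frac{1}{4} \cdot 870 = \frac{435}{2} \approx 217.5$)
$V{\left(U,h \right)} = 0$ ($V{\left(U,h \right)} = 3 \cdot 0 = 0$)
$k = \frac{2}{435}$ ($k = \frac{1}{\frac{435}{2}} = \frac{2}{435} \approx 0.0045977$)
$k - V{\left(-195,L{\left(-13,5 - 4 \right)} \right)} = \frac{2}{435} - 0 = \frac{2}{435} + 0 = \frac{2}{435}$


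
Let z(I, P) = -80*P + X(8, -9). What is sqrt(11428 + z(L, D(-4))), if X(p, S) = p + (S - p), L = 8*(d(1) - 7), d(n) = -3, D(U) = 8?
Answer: sqrt(10779) ≈ 103.82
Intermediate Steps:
L = -80 (L = 8*(-3 - 7) = 8*(-10) = -80)
X(p, S) = S
z(I, P) = -9 - 80*P (z(I, P) = -80*P - 9 = -9 - 80*P)
sqrt(11428 + z(L, D(-4))) = sqrt(11428 + (-9 - 80*8)) = sqrt(11428 + (-9 - 640)) = sqrt(11428 - 649) = sqrt(10779)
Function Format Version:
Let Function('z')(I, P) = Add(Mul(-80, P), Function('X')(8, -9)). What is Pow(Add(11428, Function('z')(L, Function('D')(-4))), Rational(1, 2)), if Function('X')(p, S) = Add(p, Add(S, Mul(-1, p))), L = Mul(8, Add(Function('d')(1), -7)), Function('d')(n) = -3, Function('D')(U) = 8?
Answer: Pow(10779, Rational(1, 2)) ≈ 103.82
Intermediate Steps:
L = -80 (L = Mul(8, Add(-3, -7)) = Mul(8, -10) = -80)
Function('X')(p, S) = S
Function('z')(I, P) = Add(-9, Mul(-80, P)) (Function('z')(I, P) = Add(Mul(-80, P), -9) = Add(-9, Mul(-80, P)))
Pow(Add(11428, Function('z')(L, Function('D')(-4))), Rational(1, 2)) = Pow(Add(11428, Add(-9, Mul(-80, 8))), Rational(1, 2)) = Pow(Add(11428, Add(-9, -640)), Rational(1, 2)) = Pow(Add(11428, -649), Rational(1, 2)) = Pow(10779, Rational(1, 2))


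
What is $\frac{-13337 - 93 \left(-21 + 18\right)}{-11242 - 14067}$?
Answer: $\frac{13058}{25309} \approx 0.51594$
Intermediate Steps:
$\frac{-13337 - 93 \left(-21 + 18\right)}{-11242 - 14067} = \frac{-13337 - -279}{-25309} = \left(-13337 + 279\right) \left(- \frac{1}{25309}\right) = \left(-13058\right) \left(- \frac{1}{25309}\right) = \frac{13058}{25309}$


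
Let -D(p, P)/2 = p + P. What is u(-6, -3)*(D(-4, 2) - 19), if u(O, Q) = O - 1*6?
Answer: 180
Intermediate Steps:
u(O, Q) = -6 + O (u(O, Q) = O - 6 = -6 + O)
D(p, P) = -2*P - 2*p (D(p, P) = -2*(p + P) = -2*(P + p) = -2*P - 2*p)
u(-6, -3)*(D(-4, 2) - 19) = (-6 - 6)*((-2*2 - 2*(-4)) - 19) = -12*((-4 + 8) - 19) = -12*(4 - 19) = -12*(-15) = 180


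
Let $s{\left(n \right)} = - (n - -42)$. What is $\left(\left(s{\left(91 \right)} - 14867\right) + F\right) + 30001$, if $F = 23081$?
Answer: $38082$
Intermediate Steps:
$s{\left(n \right)} = -42 - n$ ($s{\left(n \right)} = - (n + 42) = - (42 + n) = -42 - n$)
$\left(\left(s{\left(91 \right)} - 14867\right) + F\right) + 30001 = \left(\left(\left(-42 - 91\right) - 14867\right) + 23081\right) + 30001 = \left(\left(-133 - 14867\right) + 23081\right) + 30001 = \left(-15000 + 23081\right) + 30001 = 8081 + 30001 = 38082$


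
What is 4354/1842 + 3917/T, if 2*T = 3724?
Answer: 7661131/1714902 ≈ 4.4674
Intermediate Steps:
T = 1862 (T = (½)*3724 = 1862)
4354/1842 + 3917/T = 4354/1842 + 3917/1862 = 4354*(1/1842) + 3917*(1/1862) = 2177/921 + 3917/1862 = 7661131/1714902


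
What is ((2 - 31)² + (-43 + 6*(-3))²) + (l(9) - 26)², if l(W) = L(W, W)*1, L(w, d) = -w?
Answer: 5787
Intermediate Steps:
l(W) = -W (l(W) = -W*1 = -W)
((2 - 31)² + (-43 + 6*(-3))²) + (l(9) - 26)² = ((2 - 31)² + (-43 + 6*(-3))²) + (-1*9 - 26)² = ((-29)² + (-43 - 18)²) + (-9 - 26)² = (841 + (-61)²) + (-35)² = (841 + 3721) + 1225 = 4562 + 1225 = 5787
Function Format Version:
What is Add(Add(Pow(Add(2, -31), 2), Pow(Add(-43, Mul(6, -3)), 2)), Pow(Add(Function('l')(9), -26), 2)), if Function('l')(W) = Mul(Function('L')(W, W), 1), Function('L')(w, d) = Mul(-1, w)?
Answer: 5787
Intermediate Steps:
Function('l')(W) = Mul(-1, W) (Function('l')(W) = Mul(Mul(-1, W), 1) = Mul(-1, W))
Add(Add(Pow(Add(2, -31), 2), Pow(Add(-43, Mul(6, -3)), 2)), Pow(Add(Function('l')(9), -26), 2)) = Add(Add(Pow(Add(2, -31), 2), Pow(Add(-43, Mul(6, -3)), 2)), Pow(Add(Mul(-1, 9), -26), 2)) = Add(Add(Pow(-29, 2), Pow(Add(-43, -18), 2)), Pow(Add(-9, -26), 2)) = Add(Add(841, Pow(-61, 2)), Pow(-35, 2)) = Add(Add(841, 3721), 1225) = Add(4562, 1225) = 5787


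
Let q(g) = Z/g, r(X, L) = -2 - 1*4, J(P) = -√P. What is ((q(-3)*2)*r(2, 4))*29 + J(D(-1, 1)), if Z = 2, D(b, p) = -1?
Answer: 232 - I ≈ 232.0 - 1.0*I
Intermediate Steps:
r(X, L) = -6 (r(X, L) = -2 - 4 = -6)
q(g) = 2/g
((q(-3)*2)*r(2, 4))*29 + J(D(-1, 1)) = (((2/(-3))*2)*(-6))*29 - √(-1) = (((2*(-⅓))*2)*(-6))*29 - I = (-⅔*2*(-6))*29 - I = -4/3*(-6)*29 - I = 8*29 - I = 232 - I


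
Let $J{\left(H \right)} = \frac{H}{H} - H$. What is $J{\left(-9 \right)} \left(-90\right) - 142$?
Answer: $-1042$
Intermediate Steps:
$J{\left(H \right)} = 1 - H$
$J{\left(-9 \right)} \left(-90\right) - 142 = \left(1 - -9\right) \left(-90\right) - 142 = \left(1 + 9\right) \left(-90\right) - 142 = 10 \left(-90\right) - 142 = -900 - 142 = -1042$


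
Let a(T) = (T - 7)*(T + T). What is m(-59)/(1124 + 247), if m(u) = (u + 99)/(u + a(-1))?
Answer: -40/58953 ≈ -0.00067851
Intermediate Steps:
a(T) = 2*T*(-7 + T) (a(T) = (-7 + T)*(2*T) = 2*T*(-7 + T))
m(u) = (99 + u)/(16 + u) (m(u) = (u + 99)/(u + 2*(-1)*(-7 - 1)) = (99 + u)/(u + 2*(-1)*(-8)) = (99 + u)/(u + 16) = (99 + u)/(16 + u))
m(-59)/(1124 + 247) = ((99 - 59)/(16 - 59))/(1124 + 247) = (40/(-43))/1371 = -1/43*40*(1/1371) = -40/43*1/1371 = -40/58953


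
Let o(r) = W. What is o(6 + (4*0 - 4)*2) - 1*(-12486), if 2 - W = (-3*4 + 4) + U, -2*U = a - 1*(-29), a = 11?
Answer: 12516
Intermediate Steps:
U = -20 (U = -(11 - 1*(-29))/2 = -(11 + 29)/2 = -½*40 = -20)
W = 30 (W = 2 - ((-3*4 + 4) - 20) = 2 - ((-12 + 4) - 20) = 2 - (-8 - 20) = 2 - 1*(-28) = 2 + 28 = 30)
o(r) = 30
o(6 + (4*0 - 4)*2) - 1*(-12486) = 30 - 1*(-12486) = 30 + 12486 = 12516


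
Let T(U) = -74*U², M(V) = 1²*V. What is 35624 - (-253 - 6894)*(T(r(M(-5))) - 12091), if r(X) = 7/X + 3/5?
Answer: -2167930873/25 ≈ -8.6717e+7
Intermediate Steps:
M(V) = V (M(V) = 1*V = V)
r(X) = ⅗ + 7/X (r(X) = 7/X + 3*(⅕) = 7/X + ⅗ = ⅗ + 7/X)
35624 - (-253 - 6894)*(T(r(M(-5))) - 12091) = 35624 - (-253 - 6894)*(-74*(⅗ + 7/(-5))² - 12091) = 35624 - (-7147)*(-74*(⅗ + 7*(-⅕))² - 12091) = 35624 - (-7147)*(-74*(⅗ - 7/5)² - 12091) = 35624 - (-7147)*(-74*(-⅘)² - 12091) = 35624 - (-7147)*(-74*16/25 - 12091) = 35624 - (-7147)*(-1184/25 - 12091) = 35624 - (-7147)*(-303459)/25 = 35624 - 1*2168821473/25 = 35624 - 2168821473/25 = -2167930873/25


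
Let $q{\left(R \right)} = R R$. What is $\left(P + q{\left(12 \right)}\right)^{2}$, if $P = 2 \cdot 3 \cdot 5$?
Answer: $30276$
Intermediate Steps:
$q{\left(R \right)} = R^{2}$
$P = 30$ ($P = 6 \cdot 5 = 30$)
$\left(P + q{\left(12 \right)}\right)^{2} = \left(30 + 12^{2}\right)^{2} = \left(30 + 144\right)^{2} = 174^{2} = 30276$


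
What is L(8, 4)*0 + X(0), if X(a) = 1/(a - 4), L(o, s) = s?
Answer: -¼ ≈ -0.25000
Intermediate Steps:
X(a) = 1/(-4 + a)
L(8, 4)*0 + X(0) = 4*0 + 1/(-4 + 0) = 0 + 1/(-4) = 0 - ¼ = -¼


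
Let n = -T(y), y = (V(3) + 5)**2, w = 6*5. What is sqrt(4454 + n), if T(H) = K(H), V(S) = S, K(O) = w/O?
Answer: sqrt(285026)/8 ≈ 66.735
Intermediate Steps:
w = 30
K(O) = 30/O
y = 64 (y = (3 + 5)**2 = 8**2 = 64)
T(H) = 30/H
n = -15/32 (n = -30/64 = -1*15/32 = -15/32 ≈ -0.46875)
sqrt(4454 + n) = sqrt(4454 - 15/32) = sqrt(142513/32) = sqrt(285026)/8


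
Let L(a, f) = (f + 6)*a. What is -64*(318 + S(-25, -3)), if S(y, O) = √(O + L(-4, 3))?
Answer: -20352 - 64*I*√39 ≈ -20352.0 - 399.68*I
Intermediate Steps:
L(a, f) = a*(6 + f) (L(a, f) = (6 + f)*a = a*(6 + f))
S(y, O) = √(-36 + O) (S(y, O) = √(O - 4*(6 + 3)) = √(O - 4*9) = √(O - 36) = √(-36 + O))
-64*(318 + S(-25, -3)) = -64*(318 + √(-36 - 3)) = -64*(318 + √(-39)) = -64*(318 + I*√39) = -20352 - 64*I*√39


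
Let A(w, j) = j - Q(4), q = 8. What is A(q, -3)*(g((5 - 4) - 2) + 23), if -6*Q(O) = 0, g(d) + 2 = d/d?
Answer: -66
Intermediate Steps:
g(d) = -1 (g(d) = -2 + d/d = -2 + 1 = -1)
Q(O) = 0 (Q(O) = -1/6*0 = 0)
A(w, j) = j (A(w, j) = j - 1*0 = j + 0 = j)
A(q, -3)*(g((5 - 4) - 2) + 23) = -3*(-1 + 23) = -3*22 = -66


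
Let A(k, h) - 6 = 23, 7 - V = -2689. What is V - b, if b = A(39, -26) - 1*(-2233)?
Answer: 434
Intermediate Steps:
V = 2696 (V = 7 - 1*(-2689) = 7 + 2689 = 2696)
A(k, h) = 29 (A(k, h) = 6 + 23 = 29)
b = 2262 (b = 29 - 1*(-2233) = 29 + 2233 = 2262)
V - b = 2696 - 1*2262 = 2696 - 2262 = 434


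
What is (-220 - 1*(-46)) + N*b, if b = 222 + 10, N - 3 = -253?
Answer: -58174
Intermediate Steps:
N = -250 (N = 3 - 253 = -250)
b = 232
(-220 - 1*(-46)) + N*b = (-220 - 1*(-46)) - 250*232 = (-220 + 46) - 58000 = -174 - 58000 = -58174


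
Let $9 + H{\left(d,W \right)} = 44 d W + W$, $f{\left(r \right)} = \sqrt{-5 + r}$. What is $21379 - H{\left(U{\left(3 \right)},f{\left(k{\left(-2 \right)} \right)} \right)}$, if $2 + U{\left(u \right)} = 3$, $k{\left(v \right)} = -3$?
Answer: $21388 - 90 i \sqrt{2} \approx 21388.0 - 127.28 i$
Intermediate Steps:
$U{\left(u \right)} = 1$ ($U{\left(u \right)} = -2 + 3 = 1$)
$H{\left(d,W \right)} = -9 + W + 44 W d$ ($H{\left(d,W \right)} = -9 + \left(44 d W + W\right) = -9 + \left(44 W d + W\right) = -9 + \left(W + 44 W d\right) = -9 + W + 44 W d$)
$21379 - H{\left(U{\left(3 \right)},f{\left(k{\left(-2 \right)} \right)} \right)} = 21379 - \left(-9 + \sqrt{-5 - 3} + 44 \sqrt{-5 - 3} \cdot 1\right) = 21379 - \left(-9 + \sqrt{-8} + 44 \sqrt{-8} \cdot 1\right) = 21379 - \left(-9 + 2 i \sqrt{2} + 44 \cdot 2 i \sqrt{2} \cdot 1\right) = 21379 - \left(-9 + 2 i \sqrt{2} + 88 i \sqrt{2}\right) = 21379 - \left(-9 + 90 i \sqrt{2}\right) = 21379 + \left(9 - 90 i \sqrt{2}\right) = 21388 - 90 i \sqrt{2}$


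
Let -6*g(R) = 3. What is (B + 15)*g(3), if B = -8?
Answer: -7/2 ≈ -3.5000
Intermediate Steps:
g(R) = -1/2 (g(R) = -1/6*3 = -1/2)
(B + 15)*g(3) = (-8 + 15)*(-1/2) = 7*(-1/2) = -7/2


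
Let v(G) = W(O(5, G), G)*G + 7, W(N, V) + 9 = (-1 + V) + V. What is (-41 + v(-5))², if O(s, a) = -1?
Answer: 4356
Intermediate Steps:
W(N, V) = -10 + 2*V (W(N, V) = -9 + ((-1 + V) + V) = -9 + (-1 + 2*V) = -10 + 2*V)
v(G) = 7 + G*(-10 + 2*G) (v(G) = (-10 + 2*G)*G + 7 = G*(-10 + 2*G) + 7 = 7 + G*(-10 + 2*G))
(-41 + v(-5))² = (-41 + (7 + 2*(-5)*(-5 - 5)))² = (-41 + (7 + 2*(-5)*(-10)))² = (-41 + (7 + 100))² = (-41 + 107)² = 66² = 4356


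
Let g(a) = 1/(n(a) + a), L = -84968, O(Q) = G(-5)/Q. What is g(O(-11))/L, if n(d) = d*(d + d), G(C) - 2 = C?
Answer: -121/4333368 ≈ -2.7923e-5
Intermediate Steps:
G(C) = 2 + C
O(Q) = -3/Q (O(Q) = (2 - 5)/Q = -3/Q)
n(d) = 2*d**2 (n(d) = d*(2*d) = 2*d**2)
g(a) = 1/(a + 2*a**2) (g(a) = 1/(2*a**2 + a) = 1/(a + 2*a**2))
g(O(-11))/L = (1/(((-3/(-11)))*(1 + 2*(-3/(-11)))))/(-84968) = (1/(((-3*(-1/11)))*(1 + 2*(-3*(-1/11)))))*(-1/84968) = (1/((3/11)*(1 + 2*(3/11))))*(-1/84968) = (11/(3*(1 + 6/11)))*(-1/84968) = (11/(3*(17/11)))*(-1/84968) = ((11/3)*(11/17))*(-1/84968) = (121/51)*(-1/84968) = -121/4333368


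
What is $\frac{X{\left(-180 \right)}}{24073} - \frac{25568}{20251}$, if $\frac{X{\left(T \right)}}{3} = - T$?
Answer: $- \frac{86366132}{69643189} \approx -1.2401$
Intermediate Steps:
$X{\left(T \right)} = - 3 T$ ($X{\left(T \right)} = 3 \left(- T\right) = - 3 T$)
$\frac{X{\left(-180 \right)}}{24073} - \frac{25568}{20251} = \frac{\left(-3\right) \left(-180\right)}{24073} - \frac{25568}{20251} = 540 \cdot \frac{1}{24073} - \frac{25568}{20251} = \frac{540}{24073} - \frac{25568}{20251} = - \frac{86366132}{69643189}$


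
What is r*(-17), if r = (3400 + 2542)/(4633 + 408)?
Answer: -101014/5041 ≈ -20.038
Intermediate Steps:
r = 5942/5041 ≈ 1.1787
r*(-17) = (5942/5041)*(-17) = -101014/5041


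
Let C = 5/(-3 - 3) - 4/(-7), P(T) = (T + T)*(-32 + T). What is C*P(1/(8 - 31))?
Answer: -8107/11109 ≈ -0.72977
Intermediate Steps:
P(T) = 2*T*(-32 + T) (P(T) = (2*T)*(-32 + T) = 2*T*(-32 + T))
C = -11/42 (C = 5/(-6) - 4*(-1/7) = 5*(-1/6) + 4/7 = -5/6 + 4/7 = -11/42 ≈ -0.26190)
C*P(1/(8 - 31)) = -11*(-32 + 1/(8 - 31))/(21*(8 - 31)) = -11*(-32 + 1/(-23))/(21*(-23)) = -11*(-1)*(-32 - 1/23)/(21*23) = -11*(-1)*(-737)/(21*23*23) = -11/42*1474/529 = -8107/11109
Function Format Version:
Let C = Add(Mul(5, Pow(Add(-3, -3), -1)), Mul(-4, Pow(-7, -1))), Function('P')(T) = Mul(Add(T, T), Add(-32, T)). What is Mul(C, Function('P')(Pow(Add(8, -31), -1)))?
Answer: Rational(-8107, 11109) ≈ -0.72977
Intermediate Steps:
Function('P')(T) = Mul(2, T, Add(-32, T)) (Function('P')(T) = Mul(Mul(2, T), Add(-32, T)) = Mul(2, T, Add(-32, T)))
C = Rational(-11, 42) (C = Add(Mul(5, Pow(-6, -1)), Mul(-4, Rational(-1, 7))) = Add(Mul(5, Rational(-1, 6)), Rational(4, 7)) = Add(Rational(-5, 6), Rational(4, 7)) = Rational(-11, 42) ≈ -0.26190)
Mul(C, Function('P')(Pow(Add(8, -31), -1))) = Mul(Rational(-11, 42), Mul(2, Pow(Add(8, -31), -1), Add(-32, Pow(Add(8, -31), -1)))) = Mul(Rational(-11, 42), Mul(2, Pow(-23, -1), Add(-32, Pow(-23, -1)))) = Mul(Rational(-11, 42), Mul(2, Rational(-1, 23), Add(-32, Rational(-1, 23)))) = Mul(Rational(-11, 42), Mul(2, Rational(-1, 23), Rational(-737, 23))) = Mul(Rational(-11, 42), Rational(1474, 529)) = Rational(-8107, 11109)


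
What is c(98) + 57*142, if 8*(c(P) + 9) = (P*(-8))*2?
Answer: 7889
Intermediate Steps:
c(P) = -9 - 2*P (c(P) = -9 + ((P*(-8))*2)/8 = -9 + (-8*P*2)/8 = -9 + (-16*P)/8 = -9 - 2*P)
c(98) + 57*142 = (-9 - 2*98) + 57*142 = (-9 - 196) + 8094 = -205 + 8094 = 7889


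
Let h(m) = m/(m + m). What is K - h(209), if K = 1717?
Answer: 3433/2 ≈ 1716.5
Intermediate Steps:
h(m) = ½ (h(m) = m/((2*m)) = (1/(2*m))*m = ½)
K - h(209) = 1717 - 1*½ = 1717 - ½ = 3433/2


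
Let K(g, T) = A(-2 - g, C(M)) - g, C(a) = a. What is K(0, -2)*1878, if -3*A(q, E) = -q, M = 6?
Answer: -1252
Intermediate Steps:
A(q, E) = q/3 (A(q, E) = -(-1)*q/3 = q/3)
K(g, T) = -2/3 - 4*g/3 (K(g, T) = (-2 - g)/3 - g = (-2/3 - g/3) - g = -2/3 - 4*g/3)
K(0, -2)*1878 = (-2/3 - 4/3*0)*1878 = (-2/3 + 0)*1878 = -2/3*1878 = -1252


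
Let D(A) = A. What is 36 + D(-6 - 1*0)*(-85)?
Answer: 546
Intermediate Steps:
36 + D(-6 - 1*0)*(-85) = 36 + (-6 - 1*0)*(-85) = 36 + (-6 + 0)*(-85) = 36 - 6*(-85) = 36 + 510 = 546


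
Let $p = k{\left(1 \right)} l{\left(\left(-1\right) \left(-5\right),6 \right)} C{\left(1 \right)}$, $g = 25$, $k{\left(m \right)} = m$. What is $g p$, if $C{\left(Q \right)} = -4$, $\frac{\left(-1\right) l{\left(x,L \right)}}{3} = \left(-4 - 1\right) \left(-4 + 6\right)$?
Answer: $-3000$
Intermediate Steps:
$l{\left(x,L \right)} = 30$ ($l{\left(x,L \right)} = - 3 \left(-4 - 1\right) \left(-4 + 6\right) = - 3 \left(\left(-5\right) 2\right) = \left(-3\right) \left(-10\right) = 30$)
$p = -120$ ($p = 1 \cdot 30 \left(-4\right) = 30 \left(-4\right) = -120$)
$g p = 25 \left(-120\right) = -3000$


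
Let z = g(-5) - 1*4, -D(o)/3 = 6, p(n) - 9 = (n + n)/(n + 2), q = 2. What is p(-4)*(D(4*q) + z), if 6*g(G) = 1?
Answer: -1703/6 ≈ -283.83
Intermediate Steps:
p(n) = 9 + 2*n/(2 + n) (p(n) = 9 + (n + n)/(n + 2) = 9 + (2*n)/(2 + n) = 9 + 2*n/(2 + n))
D(o) = -18 (D(o) = -3*6 = -18)
g(G) = ⅙ (g(G) = (⅙)*1 = ⅙)
z = -23/6 (z = ⅙ - 1*4 = ⅙ - 4 = -23/6 ≈ -3.8333)
p(-4)*(D(4*q) + z) = ((18 + 11*(-4))/(2 - 4))*(-18 - 23/6) = ((18 - 44)/(-2))*(-131/6) = -½*(-26)*(-131/6) = 13*(-131/6) = -1703/6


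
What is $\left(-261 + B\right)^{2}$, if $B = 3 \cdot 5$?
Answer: $60516$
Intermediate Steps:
$B = 15$
$\left(-261 + B\right)^{2} = \left(-261 + 15\right)^{2} = \left(-246\right)^{2} = 60516$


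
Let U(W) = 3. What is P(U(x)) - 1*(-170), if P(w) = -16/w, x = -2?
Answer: 494/3 ≈ 164.67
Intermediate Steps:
P(U(x)) - 1*(-170) = -16/3 - 1*(-170) = -16*⅓ + 170 = -16/3 + 170 = 494/3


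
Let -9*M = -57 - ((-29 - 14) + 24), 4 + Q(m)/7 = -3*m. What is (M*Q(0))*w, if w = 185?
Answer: -196840/9 ≈ -21871.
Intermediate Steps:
Q(m) = -28 - 21*m (Q(m) = -28 + 7*(-3*m) = -28 - 21*m)
M = 38/9 (M = -(-57 - ((-29 - 14) + 24))/9 = -(-57 - (-43 + 24))/9 = -(-57 - 1*(-19))/9 = -(-57 + 19)/9 = -⅑*(-38) = 38/9 ≈ 4.2222)
(M*Q(0))*w = (38*(-28 - 21*0)/9)*185 = (38*(-28 + 0)/9)*185 = ((38/9)*(-28))*185 = -1064/9*185 = -196840/9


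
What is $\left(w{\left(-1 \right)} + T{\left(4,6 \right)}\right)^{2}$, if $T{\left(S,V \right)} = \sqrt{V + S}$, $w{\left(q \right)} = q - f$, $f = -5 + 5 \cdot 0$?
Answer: $\left(4 + \sqrt{10}\right)^{2} \approx 51.298$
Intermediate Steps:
$f = -5$ ($f = -5 + 0 = -5$)
$w{\left(q \right)} = 5 + q$ ($w{\left(q \right)} = q - -5 = q + 5 = 5 + q$)
$T{\left(S,V \right)} = \sqrt{S + V}$
$\left(w{\left(-1 \right)} + T{\left(4,6 \right)}\right)^{2} = \left(\left(5 - 1\right) + \sqrt{4 + 6}\right)^{2} = \left(4 + \sqrt{10}\right)^{2}$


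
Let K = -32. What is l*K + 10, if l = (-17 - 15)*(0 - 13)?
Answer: -13302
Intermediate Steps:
l = 416 (l = -32*(-13) = 416)
l*K + 10 = 416*(-32) + 10 = -13312 + 10 = -13302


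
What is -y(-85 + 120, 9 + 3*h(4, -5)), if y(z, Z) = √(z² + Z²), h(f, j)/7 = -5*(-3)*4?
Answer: -√1611586 ≈ -1269.5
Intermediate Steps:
h(f, j) = 420 (h(f, j) = 7*(-5*(-3)*4) = 7*(15*4) = 7*60 = 420)
y(z, Z) = √(Z² + z²)
-y(-85 + 120, 9 + 3*h(4, -5)) = -√((9 + 3*420)² + (-85 + 120)²) = -√((9 + 1260)² + 35²) = -√(1269² + 1225) = -√(1610361 + 1225) = -√1611586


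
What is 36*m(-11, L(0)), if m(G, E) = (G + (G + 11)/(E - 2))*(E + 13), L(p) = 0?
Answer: -5148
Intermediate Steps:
m(G, E) = (13 + E)*(G + (11 + G)/(-2 + E)) (m(G, E) = (G + (11 + G)/(-2 + E))*(13 + E) = (13 + E)*(G + (11 + G)/(-2 + E)))
36*m(-11, L(0)) = 36*((143 - 13*(-11) + 11*0 - 11*0² + 12*0*(-11))/(-2 + 0)) = 36*((143 + 143 + 0 - 11*0 + 0)/(-2)) = 36*(-(143 + 143 + 0 + 0 + 0)/2) = 36*(-½*286) = 36*(-143) = -5148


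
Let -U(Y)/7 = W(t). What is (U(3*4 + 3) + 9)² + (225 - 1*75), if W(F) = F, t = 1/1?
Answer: 154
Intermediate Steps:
t = 1
U(Y) = -7 (U(Y) = -7*1 = -7)
(U(3*4 + 3) + 9)² + (225 - 1*75) = (-7 + 9)² + (225 - 1*75) = 2² + (225 - 75) = 4 + 150 = 154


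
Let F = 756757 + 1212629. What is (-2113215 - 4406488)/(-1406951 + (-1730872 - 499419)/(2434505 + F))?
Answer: 28712061364373/6196061076632 ≈ 4.6339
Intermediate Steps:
F = 1969386
(-2113215 - 4406488)/(-1406951 + (-1730872 - 499419)/(2434505 + F)) = (-2113215 - 4406488)/(-1406951 + (-1730872 - 499419)/(2434505 + 1969386)) = -6519703/(-1406951 - 2230291/4403891) = -6519703/(-6196061076632/4403891) = -6519703*(-4403891/6196061076632) = 28712061364373/6196061076632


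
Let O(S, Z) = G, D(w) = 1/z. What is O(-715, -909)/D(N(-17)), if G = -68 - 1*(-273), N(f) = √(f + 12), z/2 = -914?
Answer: -374740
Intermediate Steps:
z = -1828 (z = 2*(-914) = -1828)
N(f) = √(12 + f)
G = 205 (G = -68 + 273 = 205)
D(w) = -1/1828 (D(w) = 1/(-1828) = -1/1828)
O(S, Z) = 205
O(-715, -909)/D(N(-17)) = 205/(-1/1828) = 205*(-1828) = -374740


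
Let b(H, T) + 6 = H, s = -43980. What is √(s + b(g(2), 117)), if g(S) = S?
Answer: 4*I*√2749 ≈ 209.72*I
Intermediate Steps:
b(H, T) = -6 + H
√(s + b(g(2), 117)) = √(-43980 + (-6 + 2)) = √(-43980 - 4) = √(-43984) = 4*I*√2749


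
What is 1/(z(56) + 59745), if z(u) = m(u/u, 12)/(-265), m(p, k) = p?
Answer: 265/15832424 ≈ 1.6738e-5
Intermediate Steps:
z(u) = -1/265 (z(u) = (u/u)/(-265) = 1*(-1/265) = -1/265)
1/(z(56) + 59745) = 1/(-1/265 + 59745) = 1/(15832424/265) = 265/15832424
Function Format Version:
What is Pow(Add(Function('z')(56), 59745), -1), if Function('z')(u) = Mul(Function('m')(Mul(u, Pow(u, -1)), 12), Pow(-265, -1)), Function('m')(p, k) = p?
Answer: Rational(265, 15832424) ≈ 1.6738e-5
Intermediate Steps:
Function('z')(u) = Rational(-1, 265) (Function('z')(u) = Mul(Mul(u, Pow(u, -1)), Pow(-265, -1)) = Mul(1, Rational(-1, 265)) = Rational(-1, 265))
Pow(Add(Function('z')(56), 59745), -1) = Pow(Add(Rational(-1, 265), 59745), -1) = Pow(Rational(15832424, 265), -1) = Rational(265, 15832424)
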